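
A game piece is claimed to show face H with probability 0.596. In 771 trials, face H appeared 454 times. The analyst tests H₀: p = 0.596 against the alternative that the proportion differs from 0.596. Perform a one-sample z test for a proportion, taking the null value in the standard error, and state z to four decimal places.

z = -0.4048

p̂ = 454/771 ≈ 0.588846.
SE = √(p₀(1−p₀)/n) = √(0.24078/771) = 0.017672.
z = (0.588846 − 0.596)/0.017672 = -0.007154/0.017672 = -0.4048.
Two-sided p-value ≈ 2·Φ(−0.405) = 0.6856.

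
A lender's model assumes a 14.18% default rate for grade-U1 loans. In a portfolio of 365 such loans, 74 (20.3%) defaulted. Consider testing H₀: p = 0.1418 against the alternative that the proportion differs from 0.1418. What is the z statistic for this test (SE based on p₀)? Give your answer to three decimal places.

z = 3.337

p̂ = 74/365 ≈ 0.20274.
Under H₀, SE = √(0.1418·0.8582/365) = √(0.000333405) = 0.01826.
z = (0.20274 − 0.1418)/0.01826 = 0.06094/0.01826 = 3.337.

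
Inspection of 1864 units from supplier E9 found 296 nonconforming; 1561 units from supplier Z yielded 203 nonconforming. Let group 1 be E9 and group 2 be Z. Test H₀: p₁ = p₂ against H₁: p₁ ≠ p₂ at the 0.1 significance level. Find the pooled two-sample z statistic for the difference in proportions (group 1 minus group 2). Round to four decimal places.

z = 2.3755

p̂₁ = 296/1864 = 0.158798, p̂₂ = 203/1561 = 0.130045.
Pooled p̂ = (296+203)/(1864+1561) = 499/3425 = 0.145693.
SE = √(0.124467 × 0.0011771) = 0.012104.
z = (0.158798 − 0.130045)/0.012104 = 0.028753/0.012104 = 2.3755.
p-value = 2·P(Z > 2.376) ≈ 0.0175; since p < α = 0.1, reject H₀.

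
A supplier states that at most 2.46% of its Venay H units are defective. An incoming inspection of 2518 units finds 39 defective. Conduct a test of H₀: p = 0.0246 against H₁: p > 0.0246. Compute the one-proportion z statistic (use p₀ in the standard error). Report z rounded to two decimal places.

p̂ = 39/2518 ≈ 0.01549.
SE = √(p₀(1−p₀)/n) = √(0.023995/2518) = 0.00309.
z = (0.01549 − 0.0246)/0.00309 = -0.00911/0.00309 = -2.95.

z = -2.95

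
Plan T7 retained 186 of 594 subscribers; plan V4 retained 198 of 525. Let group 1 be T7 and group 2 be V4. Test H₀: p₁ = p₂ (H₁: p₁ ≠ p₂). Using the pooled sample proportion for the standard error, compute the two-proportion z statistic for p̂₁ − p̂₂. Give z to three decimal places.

p̂₁ = 186/594 ≈ 0.31313, p̂₂ = 198/525 ≈ 0.37714.
Pooled p̂ = (186+198)/(594+525) = 384/1119 = 0.34316.
SE = √(0.225402 × 0.00358826) = 0.02844.
z = (0.31313 − 0.37714)/0.02844 = -0.06401/0.02844 = -2.251.
p-value = 2·P(Z > 2.251) ≈ 0.0244.

z = -2.251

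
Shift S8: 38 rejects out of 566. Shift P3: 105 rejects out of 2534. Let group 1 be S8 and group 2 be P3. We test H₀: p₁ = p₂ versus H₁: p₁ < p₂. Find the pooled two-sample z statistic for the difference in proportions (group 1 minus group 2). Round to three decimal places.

z = 2.635

p̂₁ = 38/566 ≈ 0.0671378, p̂₂ = 105/2534 ≈ 0.0414365.
Pooled p̂ = (38+105)/(566+2534) = 143/3100 = 0.0461290.
SE = √(p̂(1−p̂)(1/n₁+1/n₂)) = √(0.0461290·0.9538710·0.00216142) = √(9.51048e-05) = 0.0097522.
z = (0.0671378 − 0.0414365)/0.0097522 = 0.0257013/0.0097522 = 2.635.
p-value = P(Z < 2.635) ≈ 0.9958.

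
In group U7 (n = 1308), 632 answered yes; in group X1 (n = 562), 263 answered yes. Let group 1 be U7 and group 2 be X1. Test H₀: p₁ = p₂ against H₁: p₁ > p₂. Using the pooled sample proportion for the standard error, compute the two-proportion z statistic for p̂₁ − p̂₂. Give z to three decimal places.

z = 0.604

p̂₁ = 632/1308 ≈ 0.48318, p̂₂ = 263/562 ≈ 0.46797.
Pooled p̂ = (632+263)/(1308+562) = 895/1870 = 0.47861.
SE = √(0.249542 × 0.00254389) = 0.02520.
z = (0.48318 − 0.46797)/0.02520 = 0.01521/0.02520 = 0.604.
p-value = P(Z > 0.604) ≈ 0.2730.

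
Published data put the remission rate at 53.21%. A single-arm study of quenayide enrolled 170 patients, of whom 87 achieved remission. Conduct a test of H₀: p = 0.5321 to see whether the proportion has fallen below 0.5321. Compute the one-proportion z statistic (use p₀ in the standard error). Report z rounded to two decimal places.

z = -0.53

p̂ = 87/170 = 0.5118.
SE = √(p₀(1−p₀)/n) = √(0.24897/170) = 0.0383.
z = (0.5118 − 0.5321)/0.0383 = -0.0203/0.0383 = -0.53.
p-value = P(Z < -0.531) ≈ 0.2976.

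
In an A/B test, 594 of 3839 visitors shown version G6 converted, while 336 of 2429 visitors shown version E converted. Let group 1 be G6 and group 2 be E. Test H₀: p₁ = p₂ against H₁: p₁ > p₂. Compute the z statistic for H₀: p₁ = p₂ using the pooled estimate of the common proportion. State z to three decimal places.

p̂₁ = 594/3839 = 0.15473, p̂₂ = 336/2429 = 0.13833.
Pooled p̂ = (594+336)/(3839+2429) = 930/6268 = 0.14837.
SE = √(p̂(1−p̂)(1/n₁+1/n₂)) = √(0.14837·0.85163·0.000672177) = √(8.4935e-05) = 0.00922.
z = (0.15473 − 0.13833)/0.00922 = 0.01640/0.00922 = 1.779.
p-value = P(Z > 1.779) ≈ 0.0376.

z = 1.779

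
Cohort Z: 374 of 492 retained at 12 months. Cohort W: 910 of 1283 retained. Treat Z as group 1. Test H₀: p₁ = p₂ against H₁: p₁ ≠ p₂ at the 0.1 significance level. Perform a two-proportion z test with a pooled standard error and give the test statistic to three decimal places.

z = 2.145

p̂₁ = 374/492 ≈ 0.76016, p̂₂ = 910/1283 ≈ 0.70928.
Pooled p̂ = (374+910)/(492+1283) = 1284/1775 = 0.72338.
SE = √(p̂(1−p̂)(1/n₁+1/n₂)) = √(0.72338·0.27662·0.00281194) = √(0.000562673) = 0.02372.
z = (0.76016 − 0.70928)/0.02372 = 0.05088/0.02372 = 2.145.
Two-sided p-value ≈ 2·Φ(−2.145) = 0.0319; since p < α = 0.1, reject H₀.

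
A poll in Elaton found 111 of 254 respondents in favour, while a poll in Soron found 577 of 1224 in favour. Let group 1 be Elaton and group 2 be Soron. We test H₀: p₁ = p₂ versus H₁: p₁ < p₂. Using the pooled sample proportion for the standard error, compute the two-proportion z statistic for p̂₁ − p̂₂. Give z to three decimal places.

z = -1.000

p̂₁ = 111/254 = 0.43701, p̂₂ = 577/1224 = 0.47141.
Pooled p̂ = (111+577)/(254+1224) = 688/1478 = 0.46549.
SE = √(0.248809 × 0.004754) = 0.03439.
z = (0.43701 − 0.47141)/0.03439 = -0.03440/0.03439 = -1.000.
p-value = P(Z < -1.000) ≈ 0.1586.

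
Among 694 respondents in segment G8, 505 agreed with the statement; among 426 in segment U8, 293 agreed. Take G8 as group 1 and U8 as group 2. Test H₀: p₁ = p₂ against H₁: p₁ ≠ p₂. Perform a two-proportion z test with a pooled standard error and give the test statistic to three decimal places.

p̂₁ = 505/694 ≈ 0.72767, p̂₂ = 293/426 ≈ 0.68779.
Pooled p̂ = (505+293)/(694+426) = 798/1120 = 0.71250.
SE = √(p̂(1−p̂)(1/n₁+1/n₂)) = √(0.71250·0.28750·0.00378834) = √(0.000776018) = 0.02786.
z = (0.72767 − 0.68779)/0.02786 = 0.03988/0.02786 = 1.431.
p-value = 2·P(Z > 1.431) ≈ 0.1523.

z = 1.431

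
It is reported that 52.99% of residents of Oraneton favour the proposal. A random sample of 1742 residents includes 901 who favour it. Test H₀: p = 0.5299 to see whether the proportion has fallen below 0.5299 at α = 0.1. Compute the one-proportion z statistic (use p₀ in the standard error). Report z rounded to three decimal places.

z = -1.060

p̂ = 901/1742 ≈ 0.51722.
Under H₀, SE = √(0.5299·0.4701/1742) = √(0.000143) = 0.01196.
z = (0.51722 − 0.5299)/0.01196 = -0.01268/0.01196 = -1.060.
p-value = P(Z < -1.060) ≈ 0.1445; since p > α = 0.1, fail to reject H₀.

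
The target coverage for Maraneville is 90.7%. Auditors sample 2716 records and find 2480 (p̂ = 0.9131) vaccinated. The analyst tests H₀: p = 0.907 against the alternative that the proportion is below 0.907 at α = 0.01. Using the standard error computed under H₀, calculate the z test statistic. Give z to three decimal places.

p̂ = 2480/2716 = 0.913108.
SE = √(p₀(1−p₀)/n) = √(0.084351/2716) = 0.005573.
z = (0.913108 − 0.907)/0.005573 = 0.006108/0.005573 = 1.096.
p-value = P(Z < 1.096) ≈ 0.8634, so at α = 0.01 we fail to reject H₀.

z = 1.096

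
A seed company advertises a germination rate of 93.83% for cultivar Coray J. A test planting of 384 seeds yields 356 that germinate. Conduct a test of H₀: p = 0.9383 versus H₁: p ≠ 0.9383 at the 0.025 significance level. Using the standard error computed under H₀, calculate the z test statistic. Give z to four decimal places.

z = -0.9135

p̂ = 356/384 ≈ 0.927083.
SE = √(p₀(1−p₀)/n) = √(0.057893/384) = 0.012279.
z = (0.927083 − 0.9383)/0.012279 = -0.011217/0.012279 = -0.9135.
p-value = 2·P(Z > 0.914) ≈ 0.3610, so at α = 0.025 we fail to reject H₀.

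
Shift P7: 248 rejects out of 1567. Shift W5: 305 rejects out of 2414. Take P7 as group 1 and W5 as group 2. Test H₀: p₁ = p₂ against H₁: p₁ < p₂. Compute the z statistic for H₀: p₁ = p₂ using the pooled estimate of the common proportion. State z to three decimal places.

p̂₁ = 248/1567 = 0.158264, p̂₂ = 305/2414 = 0.126346.
Pooled p̂ = (248+305)/(1567+2414) = 553/3981 = 0.138910.
SE = √(0.119614 × 0.00105241) = 0.011220.
z = (0.158264 − 0.126346)/0.011220 = 0.031918/0.011220 = 2.845.

z = 2.845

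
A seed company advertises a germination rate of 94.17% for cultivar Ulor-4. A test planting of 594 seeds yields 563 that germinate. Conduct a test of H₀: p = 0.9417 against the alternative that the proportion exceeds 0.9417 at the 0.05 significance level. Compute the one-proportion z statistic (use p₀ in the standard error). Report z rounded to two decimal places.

z = 0.64

p̂ = 563/594 ≈ 0.9478.
SE = √(p₀(1−p₀)/n) = √(0.054901/594) = 0.0096.
z = (0.9478 − 0.9417)/0.0096 = 0.0061/0.0096 = 0.64.
p-value = P(Z > 0.636) ≈ 0.2625. With α = 0.05, fail to reject H₀.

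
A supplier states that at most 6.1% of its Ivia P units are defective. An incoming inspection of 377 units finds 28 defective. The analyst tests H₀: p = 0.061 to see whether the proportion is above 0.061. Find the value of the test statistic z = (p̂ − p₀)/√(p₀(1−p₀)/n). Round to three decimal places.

z = 1.077

p̂ = 28/377 = 0.074271.
Standard error under H₀: √(0.061×0.939/377) = 0.012326.
z = (0.074271 − 0.061)/0.012326 = 0.013271/0.012326 = 1.077.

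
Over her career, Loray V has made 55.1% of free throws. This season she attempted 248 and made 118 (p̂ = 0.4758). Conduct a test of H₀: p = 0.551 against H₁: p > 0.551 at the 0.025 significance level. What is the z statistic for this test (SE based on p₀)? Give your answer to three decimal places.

p̂ = 118/248 ≈ 0.47581.
Under H₀, SE = √(0.551·0.449/248) = √(0.000997577) = 0.03158.
z = (0.47581 − 0.551)/0.03158 = -0.07519/0.03158 = -2.381.
p-value = P(Z > -2.381) ≈ 0.9914, so at α = 0.025 we fail to reject H₀.

z = -2.381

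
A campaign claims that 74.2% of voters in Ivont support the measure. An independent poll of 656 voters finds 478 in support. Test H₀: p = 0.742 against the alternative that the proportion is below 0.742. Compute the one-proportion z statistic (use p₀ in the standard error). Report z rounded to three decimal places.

z = -0.781

p̂ = 478/656 = 0.72866.
Standard error under H₀: √(0.742×0.258/656) = 0.01708.
z = (0.72866 − 0.742)/0.01708 = -0.01334/0.01708 = -0.781.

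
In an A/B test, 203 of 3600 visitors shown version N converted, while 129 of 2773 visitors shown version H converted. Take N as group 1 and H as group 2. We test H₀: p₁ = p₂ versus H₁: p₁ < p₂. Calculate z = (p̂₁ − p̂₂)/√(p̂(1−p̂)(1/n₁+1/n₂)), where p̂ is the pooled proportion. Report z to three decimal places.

p̂₁ = 203/3600 ≈ 0.056389, p̂₂ = 129/2773 ≈ 0.046520.
Pooled p̂ = (203+129)/(3600+2773) = 332/6373 = 0.052095.
SE = √(0.0493809 × 0.000638398) = 0.005615.
z = (0.056389 − 0.046520)/0.005615 = 0.009869/0.005615 = 1.758.

z = 1.758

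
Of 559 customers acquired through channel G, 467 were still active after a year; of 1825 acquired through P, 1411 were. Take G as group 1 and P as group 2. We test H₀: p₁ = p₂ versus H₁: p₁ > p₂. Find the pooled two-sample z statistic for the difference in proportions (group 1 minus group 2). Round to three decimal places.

z = 3.150

p̂₁ = 467/559 ≈ 0.83542, p̂₂ = 1411/1825 ≈ 0.77315.
Pooled p̂ = (467+1411)/(559+1825) = 1878/2384 = 0.78775.
SE = √(p̂(1−p̂)(1/n₁+1/n₂)) = √(0.78775·0.21225·0.00233685) = √(0.00039072) = 0.01977.
z = (0.83542 − 0.77315)/0.01977 = 0.06227/0.01977 = 3.150.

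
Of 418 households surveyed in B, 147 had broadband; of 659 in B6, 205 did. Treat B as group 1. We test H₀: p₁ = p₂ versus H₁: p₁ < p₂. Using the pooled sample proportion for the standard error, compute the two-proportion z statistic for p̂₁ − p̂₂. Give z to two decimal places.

p̂₁ = 147/418 ≈ 0.35167, p̂₂ = 205/659 ≈ 0.31108.
Pooled p̂ = (147+205)/(418+659) = 352/1077 = 0.32683.
SE = √(p̂(1−p̂)(1/n₁+1/n₂)) = √(0.32683·0.67317·0.0039098) = √(0.000860208) = 0.02933.
z = (0.35167 − 0.31108)/0.02933 = 0.04059/0.02933 = 1.38.

z = 1.38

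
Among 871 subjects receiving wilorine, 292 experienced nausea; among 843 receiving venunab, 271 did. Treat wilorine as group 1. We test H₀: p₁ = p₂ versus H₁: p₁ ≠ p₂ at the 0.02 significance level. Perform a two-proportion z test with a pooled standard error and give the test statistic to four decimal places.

p̂₁ = 292/871 ≈ 0.335247, p̂₂ = 271/843 ≈ 0.321471.
Pooled p̂ = (292+271)/(871+843) = 563/1714 = 0.328471.
SE = √(0.220578 × 0.00233435) = 0.022692.
z = (0.335247 − 0.321471)/0.022692 = 0.013776/0.022692 = 0.6071.
Two-sided p-value ≈ 2·Φ(−0.607) = 0.5438; since p > α = 0.02, fail to reject H₀.

z = 0.6071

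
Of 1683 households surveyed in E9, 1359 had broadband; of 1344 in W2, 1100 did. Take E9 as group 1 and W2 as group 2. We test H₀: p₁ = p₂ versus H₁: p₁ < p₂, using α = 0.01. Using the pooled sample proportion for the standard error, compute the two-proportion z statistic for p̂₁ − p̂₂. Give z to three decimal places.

p̂₁ = 1359/1683 ≈ 0.80749, p̂₂ = 1100/1344 ≈ 0.81845.
Pooled p̂ = (1359+1100)/(1683+1344) = 2459/3027 = 0.81236.
SE = √(0.152434 × 0.00133822) = 0.01428.
z = (0.80749 − 0.81845)/0.01428 = -0.01096/0.01428 = -0.768.
p-value = P(Z < -0.768) ≈ 0.2213, so at α = 0.01 we fail to reject H₀.

z = -0.768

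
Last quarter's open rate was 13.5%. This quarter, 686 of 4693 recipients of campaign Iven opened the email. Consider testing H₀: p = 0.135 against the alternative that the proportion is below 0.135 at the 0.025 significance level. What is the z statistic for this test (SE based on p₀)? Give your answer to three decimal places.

z = 2.240

p̂ = 686/4693 = 0.14618.
SE = √(p₀(1−p₀)/n) = √(0.11678/4693) = 0.00499.
z = (0.14618 − 0.135)/0.00499 = 0.01118/0.00499 = 2.240.
p-value = P(Z < 2.240) ≈ 0.9875. With α = 0.025, fail to reject H₀.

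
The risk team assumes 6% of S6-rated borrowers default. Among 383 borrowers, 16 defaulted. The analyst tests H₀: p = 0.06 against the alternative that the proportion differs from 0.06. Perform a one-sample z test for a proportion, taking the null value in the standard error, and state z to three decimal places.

p̂ = 16/383 = 0.041775.
Standard error under H₀: √(0.06×0.94/383) = 0.012135.
z = (0.041775 − 0.06)/0.012135 = -0.018225/0.012135 = -1.502.

z = -1.502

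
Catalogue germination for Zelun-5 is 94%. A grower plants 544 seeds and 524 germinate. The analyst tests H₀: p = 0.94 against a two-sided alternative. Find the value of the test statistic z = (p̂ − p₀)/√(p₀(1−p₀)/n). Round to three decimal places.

p̂ = 524/544 = 0.963235.
Under H₀, SE = √(0.94·0.06/544) = √(0.000103676) = 0.010182.
z = (0.963235 − 0.94)/0.010182 = 0.023235/0.010182 = 2.282.

z = 2.282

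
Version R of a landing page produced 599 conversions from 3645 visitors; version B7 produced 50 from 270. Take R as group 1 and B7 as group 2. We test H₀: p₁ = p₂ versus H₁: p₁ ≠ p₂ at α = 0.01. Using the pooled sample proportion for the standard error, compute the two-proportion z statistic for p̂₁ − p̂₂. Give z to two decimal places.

p̂₁ = 599/3645 ≈ 0.1643, p̂₂ = 50/270 ≈ 0.1852.
Pooled p̂ = (599+50)/(3645+270) = 649/3915 = 0.1658.
SE = √(p̂(1−p̂)(1/n₁+1/n₂)) = √(0.1658·0.8342·0.00397805) = √(0.000550133) = 0.0235.
z = (0.1643 − 0.1852)/0.0235 = -0.0209/0.0235 = -0.89.
Two-sided p-value ≈ 2·Φ(−0.889) = 0.3740; since p > α = 0.01, fail to reject H₀.

z = -0.89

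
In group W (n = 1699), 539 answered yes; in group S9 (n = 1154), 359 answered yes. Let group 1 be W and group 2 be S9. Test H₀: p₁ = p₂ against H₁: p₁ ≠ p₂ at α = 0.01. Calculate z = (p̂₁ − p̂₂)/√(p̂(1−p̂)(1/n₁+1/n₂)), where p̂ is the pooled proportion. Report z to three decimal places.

z = 0.347

p̂₁ = 539/1699 ≈ 0.317245, p̂₂ = 359/1154 ≈ 0.311092.
Pooled p̂ = (539+359)/(1699+1154) = 898/2853 = 0.314756.
SE = √(0.215685 × 0.00145513) = 0.017716.
z = (0.317245 − 0.311092)/0.017716 = 0.006153/0.017716 = 0.347.
p-value = 2·P(Z > 0.347) ≈ 0.7283; since p > α = 0.01, fail to reject H₀.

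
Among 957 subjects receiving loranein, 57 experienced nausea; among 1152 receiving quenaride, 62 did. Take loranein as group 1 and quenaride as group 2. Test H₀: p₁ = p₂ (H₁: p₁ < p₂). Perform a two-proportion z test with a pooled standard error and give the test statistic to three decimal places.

z = 0.569

p̂₁ = 57/957 = 0.05956, p̂₂ = 62/1152 = 0.05382.
Pooled p̂ = (57+62)/(957+1152) = 119/2109 = 0.05642.
SE = √(p̂(1−p̂)(1/n₁+1/n₂)) = √(0.05642·0.94358·0.00191299) = √(0.00010185) = 0.01009.
z = (0.05956 − 0.05382)/0.01009 = 0.00574/0.01009 = 0.569.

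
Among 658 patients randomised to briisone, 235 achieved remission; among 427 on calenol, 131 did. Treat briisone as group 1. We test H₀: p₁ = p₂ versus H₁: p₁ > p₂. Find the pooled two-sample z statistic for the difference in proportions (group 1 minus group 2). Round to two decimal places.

p̂₁ = 235/658 ≈ 0.3571, p̂₂ = 131/427 ≈ 0.3068.
Pooled p̂ = (235+131)/(658+427) = 366/1085 = 0.3373.
SE = √(p̂(1−p̂)(1/n₁+1/n₂)) = √(0.3373·0.6627·0.00386168) = √(0.00086323) = 0.0294.
z = (0.3571 − 0.3068)/0.0294 = 0.0503/0.0294 = 1.71.
p-value = P(Z > 1.714) ≈ 0.0433.

z = 1.71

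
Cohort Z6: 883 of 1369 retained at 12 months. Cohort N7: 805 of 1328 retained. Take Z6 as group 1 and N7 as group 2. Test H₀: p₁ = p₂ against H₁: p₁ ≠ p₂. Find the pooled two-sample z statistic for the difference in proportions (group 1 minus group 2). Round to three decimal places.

p̂₁ = 883/1369 = 0.64500, p̂₂ = 805/1328 = 0.60617.
Pooled p̂ = (883+805)/(1369+1328) = 1688/2697 = 0.62588.
SE = √(p̂(1−p̂)(1/n₁+1/n₂)) = √(0.62588·0.37412·0.00148347) = √(0.000347361) = 0.01864.
z = (0.64500 − 0.60617)/0.01864 = 0.03883/0.01864 = 2.083.
Two-sided p-value ≈ 2·Φ(−2.083) = 0.0373.

z = 2.083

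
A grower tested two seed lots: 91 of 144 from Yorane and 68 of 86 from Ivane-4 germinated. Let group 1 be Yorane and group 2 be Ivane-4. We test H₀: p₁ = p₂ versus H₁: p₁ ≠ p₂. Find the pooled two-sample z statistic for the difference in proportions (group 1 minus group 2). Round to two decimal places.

z = -2.52

p̂₁ = 91/144 = 0.6319, p̂₂ = 68/86 = 0.7907.
Pooled p̂ = (91+68)/(144+86) = 159/230 = 0.6913.
SE = √(0.213403 × 0.0185724) = 0.0630.
z = (0.6319 − 0.7907)/0.0630 = -0.1588/0.0630 = -2.52.
Two-sided p-value ≈ 2·Φ(−2.522) = 0.0117.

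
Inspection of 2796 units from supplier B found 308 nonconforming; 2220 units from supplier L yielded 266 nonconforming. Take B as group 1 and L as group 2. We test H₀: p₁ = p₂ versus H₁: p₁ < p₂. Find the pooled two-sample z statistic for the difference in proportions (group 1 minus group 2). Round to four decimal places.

z = -1.0677

p̂₁ = 308/2796 = 0.1101574, p̂₂ = 266/2220 = 0.1198198.
Pooled p̂ = (308+266)/(2796+2220) = 574/5016 = 0.1144338.
SE = √(0.101339 × 0.000808104) = 0.0090494.
z = (0.1101574 − 0.1198198)/0.0090494 = -0.0096624/0.0090494 = -1.0677.
p-value = P(Z < -1.068) ≈ 0.1428.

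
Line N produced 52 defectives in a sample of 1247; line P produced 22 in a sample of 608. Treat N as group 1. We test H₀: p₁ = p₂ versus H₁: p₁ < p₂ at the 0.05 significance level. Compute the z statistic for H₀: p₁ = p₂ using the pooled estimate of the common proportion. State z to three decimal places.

p̂₁ = 52/1247 = 0.04170, p̂₂ = 22/608 = 0.03618.
Pooled p̂ = (52+22)/(1247+608) = 74/1855 = 0.03989.
SE = √(p̂(1−p̂)(1/n₁+1/n₂)) = √(0.03989·0.96011·0.00244666) = √(9.37091e-05) = 0.00968.
z = (0.04170 − 0.03618)/0.00968 = 0.00552/0.00968 = 0.570.
p-value = P(Z < 0.570) ≈ 0.7156. With α = 0.05, fail to reject H₀.

z = 0.570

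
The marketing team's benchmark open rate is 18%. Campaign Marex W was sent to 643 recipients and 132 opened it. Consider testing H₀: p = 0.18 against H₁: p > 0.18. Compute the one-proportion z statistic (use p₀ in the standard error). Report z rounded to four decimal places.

z = 1.6691

p̂ = 132/643 ≈ 0.205288.
Standard error under H₀: √(0.18×0.82/643) = 0.015151.
z = (0.205288 − 0.18)/0.015151 = 0.025288/0.015151 = 1.6691.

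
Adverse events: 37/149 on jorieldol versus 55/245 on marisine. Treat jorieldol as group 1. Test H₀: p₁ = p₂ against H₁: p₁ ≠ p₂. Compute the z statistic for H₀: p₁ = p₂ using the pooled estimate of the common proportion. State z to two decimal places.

z = 0.54

p̂₁ = 37/149 = 0.2483, p̂₂ = 55/245 = 0.2245.
Pooled p̂ = (37+55)/(149+245) = 92/394 = 0.2335.
SE = √(0.178979 × 0.010793) = 0.0440.
z = (0.2483 − 0.2245)/0.0440 = 0.0238/0.0440 = 0.54.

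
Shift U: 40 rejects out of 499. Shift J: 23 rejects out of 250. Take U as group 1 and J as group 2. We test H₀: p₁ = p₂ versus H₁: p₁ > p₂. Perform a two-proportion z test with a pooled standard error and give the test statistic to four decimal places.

z = -0.5505

p̂₁ = 40/499 ≈ 0.080160, p̂₂ = 23/250 ≈ 0.092000.
Pooled p̂ = (40+23)/(499+250) = 63/749 = 0.084112.
SE = √(0.0770373 × 0.00600401) = 0.021507.
z = (0.080160 − 0.092000)/0.021507 = -0.011840/0.021507 = -0.5505.
p-value = P(Z > -0.551) ≈ 0.7090.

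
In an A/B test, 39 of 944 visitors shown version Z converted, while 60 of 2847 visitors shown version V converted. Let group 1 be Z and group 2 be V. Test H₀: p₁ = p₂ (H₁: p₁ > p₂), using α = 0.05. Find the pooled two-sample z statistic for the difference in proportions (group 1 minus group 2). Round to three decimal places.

p̂₁ = 39/944 = 0.04131, p̂₂ = 60/2847 = 0.02107.
Pooled p̂ = (39+60)/(944+2847) = 99/3791 = 0.02611.
SE = √(0.0254325 × 0.00141057) = 0.00599.
z = (0.04131 − 0.02107)/0.00599 = 0.02024/0.00599 = 3.379.
p-value = P(Z > 3.379) ≈ 0.0004, so at α = 0.05 we reject H₀.

z = 3.379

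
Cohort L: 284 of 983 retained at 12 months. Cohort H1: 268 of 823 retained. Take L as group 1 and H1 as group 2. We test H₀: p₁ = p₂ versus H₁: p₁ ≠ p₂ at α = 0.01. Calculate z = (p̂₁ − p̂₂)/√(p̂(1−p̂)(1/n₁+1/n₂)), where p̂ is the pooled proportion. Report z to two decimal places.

p̂₁ = 284/983 ≈ 0.28891, p̂₂ = 268/823 ≈ 0.32564.
Pooled p̂ = (284+268)/(983+823) = 552/1806 = 0.30565.
SE = √(0.212227 × 0.00223236) = 0.02177.
z = (0.28891 − 0.32564)/0.02177 = -0.03673/0.02177 = -1.69.
Two-sided p-value ≈ 2·Φ(−1.687) = 0.0915; since p > α = 0.01, fail to reject H₀.

z = -1.69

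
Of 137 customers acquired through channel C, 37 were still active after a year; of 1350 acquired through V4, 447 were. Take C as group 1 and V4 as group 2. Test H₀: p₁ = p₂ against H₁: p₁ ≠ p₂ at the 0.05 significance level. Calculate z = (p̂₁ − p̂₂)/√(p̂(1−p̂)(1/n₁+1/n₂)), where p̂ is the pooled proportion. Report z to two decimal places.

p̂₁ = 37/137 ≈ 0.2701, p̂₂ = 447/1350 ≈ 0.3311.
Pooled p̂ = (37+447)/(137+1350) = 484/1487 = 0.3255.
SE = √(p̂(1−p̂)(1/n₁+1/n₂)) = √(0.3255·0.6745·0.00804001) = √(0.00176515) = 0.0420.
z = (0.2701 − 0.3311)/0.0420 = -0.0610/0.0420 = -1.45.
Two-sided p-value ≈ 2·Φ(−1.453) = 0.1463; since p > α = 0.05, fail to reject H₀.

z = -1.45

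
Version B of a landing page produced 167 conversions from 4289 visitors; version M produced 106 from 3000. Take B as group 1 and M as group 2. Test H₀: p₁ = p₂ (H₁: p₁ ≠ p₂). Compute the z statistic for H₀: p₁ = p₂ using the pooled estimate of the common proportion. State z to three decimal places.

p̂₁ = 167/4289 = 0.0389368, p̂₂ = 106/3000 = 0.0353333.
Pooled p̂ = (167+106)/(4289+3000) = 273/7289 = 0.0374537.
SE = √(0.0360509 × 0.000566488) = 0.0045191.
z = (0.0389368 − 0.0353333)/0.0045191 = 0.0036035/0.0045191 = 0.797.

z = 0.797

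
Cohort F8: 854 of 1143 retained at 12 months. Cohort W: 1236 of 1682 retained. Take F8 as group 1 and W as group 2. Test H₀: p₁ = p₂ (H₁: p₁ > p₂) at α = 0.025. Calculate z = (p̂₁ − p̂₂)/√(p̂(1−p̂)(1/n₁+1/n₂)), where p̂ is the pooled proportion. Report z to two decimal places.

p̂₁ = 854/1143 = 0.74716, p̂₂ = 1236/1682 = 0.73484.
Pooled p̂ = (854+1236)/(1143+1682) = 2090/2825 = 0.73982.
SE = √(0.192485 × 0.00146942) = 0.01682.
z = (0.74716 − 0.73484)/0.01682 = 0.01232/0.01682 = 0.73.
p-value = P(Z > 0.732) ≈ 0.2320; since p > α = 0.025, fail to reject H₀.

z = 0.73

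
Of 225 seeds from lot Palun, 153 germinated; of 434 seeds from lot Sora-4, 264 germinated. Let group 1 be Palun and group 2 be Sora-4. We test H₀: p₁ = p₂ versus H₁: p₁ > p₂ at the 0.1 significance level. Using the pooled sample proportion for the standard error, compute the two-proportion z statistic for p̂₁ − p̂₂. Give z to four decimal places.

p̂₁ = 153/225 = 0.680000, p̂₂ = 264/434 = 0.608295.
Pooled p̂ = (153+264)/(225+434) = 417/659 = 0.632777.
SE = √(p̂(1−p̂)(1/n₁+1/n₂)) = √(0.632777·0.367223·0.00674859) = √(0.00156817) = 0.039600.
z = (0.680000 − 0.608295)/0.039600 = 0.071705/0.039600 = 1.8107.
p-value = P(Z > 1.811) ≈ 0.0351; since p < α = 0.1, reject H₀.

z = 1.8107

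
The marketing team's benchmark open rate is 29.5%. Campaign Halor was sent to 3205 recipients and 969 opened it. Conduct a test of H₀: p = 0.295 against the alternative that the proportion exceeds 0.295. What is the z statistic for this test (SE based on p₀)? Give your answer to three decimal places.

p̂ = 969/3205 = 0.30234.
SE = √(p₀(1−p₀)/n) = √(0.20798/3205) = 0.00806.
z = (0.30234 − 0.295)/0.00806 = 0.00734/0.00806 = 0.911.

z = 0.911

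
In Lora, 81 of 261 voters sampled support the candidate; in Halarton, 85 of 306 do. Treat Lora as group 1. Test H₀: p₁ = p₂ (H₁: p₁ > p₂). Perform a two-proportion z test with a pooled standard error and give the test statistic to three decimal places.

p̂₁ = 81/261 ≈ 0.31034, p̂₂ = 85/306 ≈ 0.27778.
Pooled p̂ = (81+85)/(261+306) = 166/567 = 0.29277.
SE = √(p̂(1−p̂)(1/n₁+1/n₂)) = √(0.29277·0.70723·0.00709939) = √(0.00146997) = 0.03834.
z = (0.31034 − 0.27778)/0.03834 = 0.03256/0.03834 = 0.849.

z = 0.849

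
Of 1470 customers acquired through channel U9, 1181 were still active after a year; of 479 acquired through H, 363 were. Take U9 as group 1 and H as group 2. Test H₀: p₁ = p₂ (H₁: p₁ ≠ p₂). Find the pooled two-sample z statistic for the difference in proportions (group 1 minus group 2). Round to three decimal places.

p̂₁ = 1181/1470 ≈ 0.803401, p̂₂ = 363/479 ≈ 0.757829.
Pooled p̂ = (1181+363)/(1470+479) = 1544/1949 = 0.792201.
SE = √(0.164619 × 0.00276795) = 0.021346.
z = (0.803401 − 0.757829)/0.021346 = 0.045572/0.021346 = 2.135.
p-value = 2·P(Z > 2.135) ≈ 0.0328.

z = 2.135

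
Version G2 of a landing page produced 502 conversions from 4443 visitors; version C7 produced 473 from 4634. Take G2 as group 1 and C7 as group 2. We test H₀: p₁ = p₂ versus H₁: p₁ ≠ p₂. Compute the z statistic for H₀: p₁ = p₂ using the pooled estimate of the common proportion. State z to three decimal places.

z = 1.679

p̂₁ = 502/4443 ≈ 0.112987, p̂₂ = 473/4634 ≈ 0.102072.
Pooled p̂ = (502+473)/(4443+4634) = 975/9077 = 0.107414.
SE = √(0.0958765 × 0.000440869) = 0.006501.
z = (0.112987 − 0.102072)/0.006501 = 0.010915/0.006501 = 1.679.
p-value = 2·P(Z > 1.679) ≈ 0.0932.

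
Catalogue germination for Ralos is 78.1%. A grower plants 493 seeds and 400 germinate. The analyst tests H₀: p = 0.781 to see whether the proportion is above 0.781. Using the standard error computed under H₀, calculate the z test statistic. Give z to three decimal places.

p̂ = 400/493 = 0.81136.
Standard error under H₀: √(0.781×0.219/493) = 0.01863.
z = (0.81136 − 0.781)/0.01863 = 0.03036/0.01863 = 1.630.

z = 1.630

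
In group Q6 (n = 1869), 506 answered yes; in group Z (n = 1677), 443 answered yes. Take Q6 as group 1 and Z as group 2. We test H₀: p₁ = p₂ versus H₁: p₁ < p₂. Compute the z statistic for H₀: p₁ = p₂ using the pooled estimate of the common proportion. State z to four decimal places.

z = 0.4413

p̂₁ = 506/1869 = 0.270733, p̂₂ = 443/1677 = 0.264162.
Pooled p̂ = (506+443)/(1869+1677) = 949/3546 = 0.267625.
SE = √(p̂(1−p̂)(1/n₁+1/n₂)) = √(0.267625·0.732375·0.00113135) = √(0.000221747) = 0.014891.
z = (0.270733 − 0.264162)/0.014891 = 0.006571/0.014891 = 0.4413.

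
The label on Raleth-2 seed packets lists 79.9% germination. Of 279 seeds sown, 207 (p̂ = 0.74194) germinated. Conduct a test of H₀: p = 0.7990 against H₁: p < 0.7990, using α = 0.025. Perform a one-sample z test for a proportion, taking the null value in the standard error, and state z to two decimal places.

p̂ = 207/279 ≈ 0.7419.
Standard error under H₀: √(0.799×0.201/279) = 0.0240.
z = (0.7419 − 0.799)/0.0240 = -0.0571/0.0240 = -2.38.
p-value = P(Z < -2.378) ≈ 0.0087, so at α = 0.025 we reject H₀.

z = -2.38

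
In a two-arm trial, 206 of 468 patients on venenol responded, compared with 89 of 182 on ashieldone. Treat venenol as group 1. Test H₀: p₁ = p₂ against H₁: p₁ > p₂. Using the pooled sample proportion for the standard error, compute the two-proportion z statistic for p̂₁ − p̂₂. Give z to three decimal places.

z = -1.123

p̂₁ = 206/468 = 0.44017, p̂₂ = 89/182 = 0.48901.
Pooled p̂ = (206+89)/(468+182) = 295/650 = 0.45385.
SE = √(p̂(1−p̂)(1/n₁+1/n₂)) = √(0.45385·0.54615·0.00763126) = √(0.00189156) = 0.04349.
z = (0.44017 − 0.48901)/0.04349 = -0.04884/0.04349 = -1.123.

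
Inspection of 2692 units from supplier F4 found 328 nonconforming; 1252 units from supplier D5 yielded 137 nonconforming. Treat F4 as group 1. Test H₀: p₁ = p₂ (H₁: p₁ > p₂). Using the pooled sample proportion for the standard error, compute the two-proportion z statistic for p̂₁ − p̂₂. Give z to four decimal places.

p̂₁ = 328/2692 = 0.1218425, p̂₂ = 137/1252 = 0.1094249.
Pooled p̂ = (328+137)/(2692+1252) = 465/3944 = 0.1179006.
SE = √(0.104 × 0.00117019) = 0.0110318.
z = (0.1218425 − 0.1094249)/0.0110318 = 0.0124176/0.0110318 = 1.1256.
p-value = P(Z > 1.126) ≈ 0.1302.

z = 1.1256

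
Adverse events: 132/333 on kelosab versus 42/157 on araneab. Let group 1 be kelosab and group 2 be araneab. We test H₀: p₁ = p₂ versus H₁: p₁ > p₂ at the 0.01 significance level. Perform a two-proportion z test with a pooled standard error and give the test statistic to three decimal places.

z = 2.782

p̂₁ = 132/333 = 0.39640, p̂₂ = 42/157 = 0.26752.
Pooled p̂ = (132+42)/(333+157) = 174/490 = 0.35510.
SE = √(0.229005 × 0.00937243) = 0.04633.
z = (0.39640 − 0.26752)/0.04633 = 0.12888/0.04633 = 2.782.
p-value = P(Z > 2.782) ≈ 0.0027. With α = 0.01, reject H₀.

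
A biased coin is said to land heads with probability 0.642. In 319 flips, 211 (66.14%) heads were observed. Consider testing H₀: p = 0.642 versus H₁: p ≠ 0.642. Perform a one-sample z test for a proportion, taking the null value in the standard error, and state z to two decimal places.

z = 0.72

p̂ = 211/319 ≈ 0.6614.
SE = √(p₀(1−p₀)/n) = √(0.22984/319) = 0.0268.
z = (0.6614 − 0.642)/0.0268 = 0.0194/0.0268 = 0.72.
p-value = 2·P(Z > 0.724) ≈ 0.4689.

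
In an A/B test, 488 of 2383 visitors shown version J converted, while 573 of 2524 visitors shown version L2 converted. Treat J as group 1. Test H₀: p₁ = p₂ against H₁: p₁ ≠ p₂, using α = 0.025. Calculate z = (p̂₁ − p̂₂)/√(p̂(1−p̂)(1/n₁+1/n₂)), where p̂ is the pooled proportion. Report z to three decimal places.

z = -1.891

p̂₁ = 488/2383 ≈ 0.20478, p̂₂ = 573/2524 ≈ 0.22702.
Pooled p̂ = (488+573)/(2383+2524) = 1061/4907 = 0.21622.
SE = √(0.16947 × 0.000815836) = 0.01176.
z = (0.20478 − 0.22702)/0.01176 = -0.02224/0.01176 = -1.891.
Two-sided p-value ≈ 2·Φ(−1.891) = 0.0586. With α = 0.025, fail to reject H₀.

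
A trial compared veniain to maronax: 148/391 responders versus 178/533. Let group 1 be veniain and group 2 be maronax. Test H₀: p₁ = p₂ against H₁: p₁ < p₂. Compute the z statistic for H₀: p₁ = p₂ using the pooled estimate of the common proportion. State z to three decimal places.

z = 1.400

p̂₁ = 148/391 ≈ 0.37852, p̂₂ = 178/533 ≈ 0.33396.
Pooled p̂ = (148+178)/(391+533) = 326/924 = 0.35281.
SE = √(p̂(1−p̂)(1/n₁+1/n₂)) = √(0.35281·0.64719·0.00443372) = √(0.00101238) = 0.03182.
z = (0.37852 − 0.33396)/0.03182 = 0.04456/0.03182 = 1.400.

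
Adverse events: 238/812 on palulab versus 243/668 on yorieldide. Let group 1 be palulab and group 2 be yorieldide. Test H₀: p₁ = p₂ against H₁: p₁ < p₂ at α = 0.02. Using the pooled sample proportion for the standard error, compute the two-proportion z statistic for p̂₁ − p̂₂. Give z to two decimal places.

p̂₁ = 238/812 ≈ 0.2931, p̂₂ = 243/668 ≈ 0.3638.
Pooled p̂ = (238+243)/(812+668) = 481/1480 = 0.3250.
SE = √(0.219375 × 0.00272853) = 0.0245.
z = (0.2931 − 0.3638)/0.0245 = -0.0707/0.0245 = -2.89.
p-value = P(Z < -2.888) ≈ 0.0019, so at α = 0.02 we reject H₀.

z = -2.89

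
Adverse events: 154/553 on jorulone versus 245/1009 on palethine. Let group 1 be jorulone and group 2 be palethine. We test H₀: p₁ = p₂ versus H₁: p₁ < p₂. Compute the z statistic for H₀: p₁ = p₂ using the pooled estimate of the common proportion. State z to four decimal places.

z = 1.5457

p̂₁ = 154/553 ≈ 0.278481, p̂₂ = 245/1009 ≈ 0.242815.
Pooled p̂ = (154+245)/(553+1009) = 399/1562 = 0.255442.
SE = √(0.190191 × 0.0027994) = 0.023074.
z = (0.278481 − 0.242815)/0.023074 = 0.035666/0.023074 = 1.5457.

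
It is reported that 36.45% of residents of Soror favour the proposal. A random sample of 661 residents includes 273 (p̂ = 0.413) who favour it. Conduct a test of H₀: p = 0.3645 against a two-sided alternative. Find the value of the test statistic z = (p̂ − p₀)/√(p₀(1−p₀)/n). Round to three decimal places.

p̂ = 273/661 ≈ 0.41301.
Under H₀, SE = √(0.3645·0.6355/661) = √(0.000350438) = 0.01872.
z = (0.41301 − 0.3645)/0.01872 = 0.04851/0.01872 = 2.591.
p-value = 2·P(Z > 2.591) ≈ 0.0096.

z = 2.591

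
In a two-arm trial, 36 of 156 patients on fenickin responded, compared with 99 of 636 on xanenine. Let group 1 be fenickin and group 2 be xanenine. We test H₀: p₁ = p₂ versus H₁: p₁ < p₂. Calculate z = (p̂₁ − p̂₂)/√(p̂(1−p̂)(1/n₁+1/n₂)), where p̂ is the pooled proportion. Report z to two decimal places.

z = 2.24

p̂₁ = 36/156 = 0.2308, p̂₂ = 99/636 = 0.1557.
Pooled p̂ = (36+99)/(156+636) = 135/792 = 0.1705.
SE = √(0.1414 × 0.00798258) = 0.0336.
z = (0.2308 − 0.1557)/0.0336 = 0.0751/0.0336 = 2.24.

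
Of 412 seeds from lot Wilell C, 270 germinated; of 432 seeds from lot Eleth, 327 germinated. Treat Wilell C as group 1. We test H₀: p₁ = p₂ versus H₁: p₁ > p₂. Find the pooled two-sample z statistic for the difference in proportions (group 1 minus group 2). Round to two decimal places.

p̂₁ = 270/412 = 0.65534, p̂₂ = 327/432 = 0.75694.
Pooled p̂ = (270+327)/(412+432) = 597/844 = 0.70735.
SE = √(p̂(1−p̂)(1/n₁+1/n₂)) = √(0.70735·0.29265·0.004742) = √(0.00098163) = 0.03133.
z = (0.65534 − 0.75694)/0.03133 = -0.10160/0.03133 = -3.24.

z = -3.24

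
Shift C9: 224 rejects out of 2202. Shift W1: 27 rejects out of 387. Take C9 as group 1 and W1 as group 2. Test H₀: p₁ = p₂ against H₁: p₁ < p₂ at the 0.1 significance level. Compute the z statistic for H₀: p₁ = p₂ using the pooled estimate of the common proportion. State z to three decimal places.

z = 1.960

p̂₁ = 224/2202 = 0.10173, p̂₂ = 27/387 = 0.06977.
Pooled p̂ = (224+27)/(2202+387) = 251/2589 = 0.09695.
SE = √(0.0875496 × 0.00303811) = 0.01631.
z = (0.10173 − 0.06977)/0.01631 = 0.03196/0.01631 = 1.960.
p-value = P(Z < 1.960) ≈ 0.9750; since p > α = 0.1, fail to reject H₀.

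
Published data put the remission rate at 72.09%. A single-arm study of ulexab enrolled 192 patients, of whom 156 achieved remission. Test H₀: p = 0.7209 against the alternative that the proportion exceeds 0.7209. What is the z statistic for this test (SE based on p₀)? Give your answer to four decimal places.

z = 2.8296

p̂ = 156/192 = 0.812500.
SE = √(p₀(1−p₀)/n) = √(0.2012/192) = 0.032372.
z = (0.812500 − 0.7209)/0.032372 = 0.091600/0.032372 = 2.8296.
p-value = P(Z > 2.830) ≈ 0.0023.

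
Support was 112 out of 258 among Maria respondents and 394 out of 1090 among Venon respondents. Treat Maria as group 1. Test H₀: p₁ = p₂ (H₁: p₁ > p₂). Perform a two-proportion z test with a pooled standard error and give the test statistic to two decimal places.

p̂₁ = 112/258 ≈ 0.4341, p̂₂ = 394/1090 ≈ 0.3615.
Pooled p̂ = (112+394)/(258+1090) = 506/1348 = 0.3754.
SE = √(0.234468 × 0.0047934) = 0.0335.
z = (0.4341 − 0.3615)/0.0335 = 0.0726/0.0335 = 2.17.

z = 2.17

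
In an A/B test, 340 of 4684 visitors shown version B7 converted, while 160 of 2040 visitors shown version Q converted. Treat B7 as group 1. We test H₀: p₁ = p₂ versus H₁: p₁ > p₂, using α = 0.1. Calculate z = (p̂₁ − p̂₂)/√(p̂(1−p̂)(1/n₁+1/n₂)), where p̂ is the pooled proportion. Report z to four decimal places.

p̂₁ = 340/4684 ≈ 0.0725875, p̂₂ = 160/2040 ≈ 0.0784314.
Pooled p̂ = (340+160)/(4684+2040) = 500/6724 = 0.0743605.
SE = √(0.068831 × 0.000703689) = 0.0069596.
z = (0.0725875 − 0.0784314)/0.0069596 = -0.0058439/0.0069596 = -0.8397.
p-value = P(Z > -0.840) ≈ 0.7995; since p > α = 0.1, fail to reject H₀.

z = -0.8397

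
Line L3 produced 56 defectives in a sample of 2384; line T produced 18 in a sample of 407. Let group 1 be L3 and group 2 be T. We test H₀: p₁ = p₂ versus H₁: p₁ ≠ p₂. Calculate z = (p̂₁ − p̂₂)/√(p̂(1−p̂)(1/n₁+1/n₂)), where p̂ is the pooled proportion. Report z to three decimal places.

p̂₁ = 56/2384 ≈ 0.023490, p̂₂ = 18/407 ≈ 0.044226.
Pooled p̂ = (56+18)/(2384+407) = 74/2791 = 0.026514.
SE = √(0.0258108 × 0.00287647) = 0.008616.
z = (0.023490 − 0.044226)/0.008616 = -0.020736/0.008616 = -2.407.
p-value = 2·P(Z > 2.407) ≈ 0.0161.

z = -2.407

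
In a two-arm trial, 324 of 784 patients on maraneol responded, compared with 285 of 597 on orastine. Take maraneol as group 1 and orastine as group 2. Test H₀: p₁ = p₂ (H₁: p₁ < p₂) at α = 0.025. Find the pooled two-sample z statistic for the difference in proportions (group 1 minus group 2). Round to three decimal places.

z = -2.378

p̂₁ = 324/784 = 0.413265, p̂₂ = 285/597 = 0.477387.
Pooled p̂ = (324+285)/(784+597) = 609/1381 = 0.440985.
SE = √(p̂(1−p̂)(1/n₁+1/n₂)) = √(0.440985·0.559015·0.00295055) = √(0.000727362) = 0.026970.
z = (0.413265 − 0.477387)/0.026970 = -0.064122/0.026970 = -2.378.
p-value = P(Z < -2.378) ≈ 0.0087; since p < α = 0.025, reject H₀.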